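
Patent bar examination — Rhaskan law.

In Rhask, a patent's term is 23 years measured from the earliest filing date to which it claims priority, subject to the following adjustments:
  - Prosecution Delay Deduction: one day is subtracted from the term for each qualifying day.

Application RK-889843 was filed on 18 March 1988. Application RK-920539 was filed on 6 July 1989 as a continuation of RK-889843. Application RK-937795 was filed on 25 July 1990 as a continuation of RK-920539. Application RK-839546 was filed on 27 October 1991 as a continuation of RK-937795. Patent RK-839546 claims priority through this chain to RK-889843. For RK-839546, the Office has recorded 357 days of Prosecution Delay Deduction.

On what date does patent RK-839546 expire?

March 26, 2010

Earliest priority filing: 18 March 1988.
Base term: 18 March 1988 + 23 years → 18 March 2011.
Prosecution Delay Deduction: −357 days → 26 March 2010.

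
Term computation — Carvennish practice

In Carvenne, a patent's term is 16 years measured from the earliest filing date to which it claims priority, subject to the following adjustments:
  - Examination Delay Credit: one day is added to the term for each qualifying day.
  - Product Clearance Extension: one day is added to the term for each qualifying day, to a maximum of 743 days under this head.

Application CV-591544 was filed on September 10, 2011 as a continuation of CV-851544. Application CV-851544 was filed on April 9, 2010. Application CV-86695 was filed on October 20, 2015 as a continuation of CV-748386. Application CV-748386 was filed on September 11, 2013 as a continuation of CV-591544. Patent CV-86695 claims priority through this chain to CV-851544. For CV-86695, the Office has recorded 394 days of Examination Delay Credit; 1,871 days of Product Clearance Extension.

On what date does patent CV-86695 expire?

2029-05-20

Earliest priority filing: 9 April 2010.
Base term: 9 April 2010 + 16 years → 9 April 2026.
Examination Delay Credit: +394 days → 8 May 2027.
Product Clearance Extension: 1871 days claimed exceeds the 743-day cap, so +743 days → 20 May 2029.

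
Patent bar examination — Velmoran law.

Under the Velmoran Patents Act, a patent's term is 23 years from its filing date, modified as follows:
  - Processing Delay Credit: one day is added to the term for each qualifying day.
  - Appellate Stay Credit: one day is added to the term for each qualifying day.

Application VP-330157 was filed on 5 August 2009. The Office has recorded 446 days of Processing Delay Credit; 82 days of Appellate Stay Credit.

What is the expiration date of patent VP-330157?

Base term: filing date + 23 years → 5 August 2032.
Processing Delay Credit: +446 days → 25 October 2033.
Appellate Stay Credit: +82 days → 15 January 2034.

2034-01-15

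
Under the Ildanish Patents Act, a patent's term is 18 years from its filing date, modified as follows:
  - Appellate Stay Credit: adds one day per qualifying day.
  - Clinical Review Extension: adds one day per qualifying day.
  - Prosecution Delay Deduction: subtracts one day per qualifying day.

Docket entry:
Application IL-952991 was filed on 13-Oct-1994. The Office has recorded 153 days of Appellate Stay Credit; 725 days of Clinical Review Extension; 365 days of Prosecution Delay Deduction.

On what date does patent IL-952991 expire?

Base term: filing date + 18 years → 13 October 2012.
Appellate Stay Credit: +153 days → 15 March 2013.
Clinical Review Extension: +725 days → 10 March 2015.
Prosecution Delay Deduction: −365 days → 10 March 2014.

2014-03-10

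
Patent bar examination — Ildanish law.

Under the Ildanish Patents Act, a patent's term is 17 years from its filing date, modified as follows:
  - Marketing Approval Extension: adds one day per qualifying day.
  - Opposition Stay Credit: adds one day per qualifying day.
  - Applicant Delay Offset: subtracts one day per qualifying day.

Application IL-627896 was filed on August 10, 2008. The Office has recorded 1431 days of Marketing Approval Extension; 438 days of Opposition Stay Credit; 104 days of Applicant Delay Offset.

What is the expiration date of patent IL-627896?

2030-06-10

Base term: filing date + 17 years → 10 August 2025.
Marketing Approval Extension: +1431 days → 11 July 2029.
Opposition Stay Credit: +438 days → 22 September 2030.
Applicant Delay Offset: −104 days → 10 June 2030.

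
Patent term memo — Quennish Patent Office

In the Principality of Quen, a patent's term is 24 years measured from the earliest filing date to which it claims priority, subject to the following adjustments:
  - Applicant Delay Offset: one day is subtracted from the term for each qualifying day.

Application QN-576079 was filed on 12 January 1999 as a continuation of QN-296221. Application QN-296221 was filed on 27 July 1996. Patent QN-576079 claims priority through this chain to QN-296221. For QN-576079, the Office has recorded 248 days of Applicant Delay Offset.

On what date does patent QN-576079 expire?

2019-11-22

Earliest priority filing: 27 July 1996.
Base term: 27 July 1996 + 24 years → 27 July 2020.
Applicant Delay Offset: −248 days → 22 November 2019.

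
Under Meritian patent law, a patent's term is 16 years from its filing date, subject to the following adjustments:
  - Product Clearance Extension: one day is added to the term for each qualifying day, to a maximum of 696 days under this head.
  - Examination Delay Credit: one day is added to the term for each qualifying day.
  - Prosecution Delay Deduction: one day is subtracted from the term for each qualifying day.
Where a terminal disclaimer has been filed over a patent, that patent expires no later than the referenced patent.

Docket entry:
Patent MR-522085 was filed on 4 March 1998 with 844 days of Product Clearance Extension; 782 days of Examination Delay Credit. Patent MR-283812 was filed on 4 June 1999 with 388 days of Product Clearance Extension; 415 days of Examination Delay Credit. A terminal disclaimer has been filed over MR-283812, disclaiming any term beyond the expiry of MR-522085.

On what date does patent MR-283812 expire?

2017-08-15

Natural term of MR-283812:
  Base: filing + 16 years → 4 June 2015.
  Product Clearance Extension: 388 days (within the 696-day cap) → +388 days → 26 June 2016.
  Examination Delay Credit: +415 days → 15 August 2017.
Expiry of referenced patent MR-522085:
  Base: filing + 16 years → 4 March 2014.
  Product Clearance Extension: 844 days claimed exceeds the 696-day cap, so +696 days → 29 January 2016.
  Examination Delay Credit: +782 days → 21 March 2018.
Terminal disclaimer: MR-283812 expires on the earlier of 15 August 2017 and 21 March 2018.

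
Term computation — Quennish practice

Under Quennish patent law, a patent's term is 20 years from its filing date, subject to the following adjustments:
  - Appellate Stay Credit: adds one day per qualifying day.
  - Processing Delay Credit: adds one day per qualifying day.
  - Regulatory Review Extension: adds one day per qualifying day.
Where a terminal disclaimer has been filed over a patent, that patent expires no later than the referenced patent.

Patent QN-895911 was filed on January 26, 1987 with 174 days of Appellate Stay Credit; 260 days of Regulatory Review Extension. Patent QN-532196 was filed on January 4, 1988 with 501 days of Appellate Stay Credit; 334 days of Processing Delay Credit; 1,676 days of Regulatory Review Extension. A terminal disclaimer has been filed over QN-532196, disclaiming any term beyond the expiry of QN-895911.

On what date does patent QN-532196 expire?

April 4, 2008

Natural term of QN-532196:
  Base: filing + 20 years → 4 January 2008.
  Appellate Stay Credit: +501 days → 19 May 2009.
  Processing Delay Credit: +334 days → 18 April 2010.
  Regulatory Review Extension: +1676 days → 19 November 2014.
Expiry of referenced patent QN-895911:
  Base: filing + 20 years → 26 January 2007.
  Appellate Stay Credit: +174 days → 19 July 2007.
  Regulatory Review Extension: +260 days → 4 April 2008.
Terminal disclaimer: QN-532196 expires on the earlier of 19 November 2014 and 4 April 2008.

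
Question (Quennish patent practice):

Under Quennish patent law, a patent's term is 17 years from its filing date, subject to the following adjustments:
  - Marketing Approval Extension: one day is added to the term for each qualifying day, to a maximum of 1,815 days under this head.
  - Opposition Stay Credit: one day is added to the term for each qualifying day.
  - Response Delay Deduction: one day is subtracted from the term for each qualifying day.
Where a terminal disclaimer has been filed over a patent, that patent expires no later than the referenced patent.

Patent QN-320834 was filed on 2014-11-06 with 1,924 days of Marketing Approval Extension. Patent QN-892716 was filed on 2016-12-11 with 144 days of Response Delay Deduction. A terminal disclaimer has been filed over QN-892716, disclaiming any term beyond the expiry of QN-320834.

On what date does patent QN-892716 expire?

Natural term of QN-892716:
  Base: filing + 17 years → 11 December 2033.
  Response Delay Deduction: −144 days → 20 July 2033.
Expiry of referenced patent QN-320834:
  Base: filing + 17 years → 6 November 2031.
  Marketing Approval Extension: 1924 days claimed exceeds the 1815-day cap, so +1815 days → 25 October 2036.
Terminal disclaimer: QN-892716 expires on the earlier of 20 July 2033 and 25 October 2036.

2033-07-20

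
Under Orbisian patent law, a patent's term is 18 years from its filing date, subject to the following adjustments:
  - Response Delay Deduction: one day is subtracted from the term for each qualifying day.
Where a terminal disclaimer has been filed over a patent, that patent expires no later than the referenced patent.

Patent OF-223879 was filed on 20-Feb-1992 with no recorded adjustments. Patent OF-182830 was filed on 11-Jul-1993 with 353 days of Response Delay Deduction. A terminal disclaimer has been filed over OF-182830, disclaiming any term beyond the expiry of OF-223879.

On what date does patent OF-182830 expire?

2010-02-20

Natural term of OF-182830:
  Base: filing + 18 years → 11 July 2011.
  Response Delay Deduction: −353 days → 23 July 2010.
Expiry of referenced patent OF-223879:
  Base: filing + 18 years → 20 February 2010.
Terminal disclaimer: OF-182830 expires on the earlier of 23 July 2010 and 20 February 2010.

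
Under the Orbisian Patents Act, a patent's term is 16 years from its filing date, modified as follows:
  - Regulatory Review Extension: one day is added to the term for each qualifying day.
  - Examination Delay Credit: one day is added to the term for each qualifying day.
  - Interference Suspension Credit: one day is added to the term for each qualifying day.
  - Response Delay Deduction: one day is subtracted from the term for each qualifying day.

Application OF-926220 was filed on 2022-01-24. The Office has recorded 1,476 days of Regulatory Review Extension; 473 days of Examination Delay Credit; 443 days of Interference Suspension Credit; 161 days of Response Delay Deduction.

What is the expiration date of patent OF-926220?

March 4, 2044

Base term: filing date + 16 years → 24 January 2038.
Regulatory Review Extension: +1476 days → 8 February 2042.
Examination Delay Credit: +473 days → 27 May 2043.
Interference Suspension Credit: +443 days → 12 August 2044.
Response Delay Deduction: −161 days → 4 March 2044.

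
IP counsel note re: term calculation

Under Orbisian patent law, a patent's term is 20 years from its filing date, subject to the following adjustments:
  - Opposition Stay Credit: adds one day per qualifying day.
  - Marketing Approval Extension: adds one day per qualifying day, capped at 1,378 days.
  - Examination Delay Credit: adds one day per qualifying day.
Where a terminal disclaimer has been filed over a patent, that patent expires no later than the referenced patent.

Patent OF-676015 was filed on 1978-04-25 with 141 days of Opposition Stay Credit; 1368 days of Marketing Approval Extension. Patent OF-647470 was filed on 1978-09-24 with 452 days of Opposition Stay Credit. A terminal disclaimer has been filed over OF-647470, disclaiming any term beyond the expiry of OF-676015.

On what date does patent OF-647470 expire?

December 20, 1999

Natural term of OF-647470:
  Base: filing + 20 years → 24 September 1998.
  Opposition Stay Credit: +452 days → 20 December 1999.
Expiry of referenced patent OF-676015:
  Base: filing + 20 years → 25 April 1998.
  Opposition Stay Credit: +141 days → 13 September 1998.
  Marketing Approval Extension: 1368 days (within the 1378-day cap) → +1368 days → 12 June 2002.
Terminal disclaimer: OF-647470 expires on the earlier of 20 December 1999 and 12 June 2002.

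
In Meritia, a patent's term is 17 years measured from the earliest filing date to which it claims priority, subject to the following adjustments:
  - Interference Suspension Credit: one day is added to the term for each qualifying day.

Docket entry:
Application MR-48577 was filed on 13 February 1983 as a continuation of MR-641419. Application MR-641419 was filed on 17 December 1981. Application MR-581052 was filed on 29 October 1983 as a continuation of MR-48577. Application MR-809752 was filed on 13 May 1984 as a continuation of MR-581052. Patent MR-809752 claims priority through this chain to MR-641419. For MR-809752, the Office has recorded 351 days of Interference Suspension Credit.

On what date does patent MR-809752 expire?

Earliest priority filing: 17 December 1981.
Base term: 17 December 1981 + 17 years → 17 December 1998.
Interference Suspension Credit: +351 days → 3 December 1999.

1999-12-03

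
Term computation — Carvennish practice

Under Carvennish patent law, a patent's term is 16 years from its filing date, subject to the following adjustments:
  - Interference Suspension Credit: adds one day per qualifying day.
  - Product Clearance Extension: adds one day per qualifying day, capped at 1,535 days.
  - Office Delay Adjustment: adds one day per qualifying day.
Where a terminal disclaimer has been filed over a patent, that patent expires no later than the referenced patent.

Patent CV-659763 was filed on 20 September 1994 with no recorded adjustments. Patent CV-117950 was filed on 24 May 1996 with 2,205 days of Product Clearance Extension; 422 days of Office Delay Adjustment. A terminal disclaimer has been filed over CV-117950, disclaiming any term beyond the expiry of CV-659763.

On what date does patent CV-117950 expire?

September 20, 2010

Natural term of CV-117950:
  Base: filing + 16 years → 24 May 2012.
  Product Clearance Extension: 2205 days claimed exceeds the 1535-day cap, so +1535 days → 6 August 2016.
  Office Delay Adjustment: +422 days → 2 October 2017.
Expiry of referenced patent CV-659763:
  Base: filing + 16 years → 20 September 2010.
Terminal disclaimer: CV-117950 expires on the earlier of 2 October 2017 and 20 September 2010.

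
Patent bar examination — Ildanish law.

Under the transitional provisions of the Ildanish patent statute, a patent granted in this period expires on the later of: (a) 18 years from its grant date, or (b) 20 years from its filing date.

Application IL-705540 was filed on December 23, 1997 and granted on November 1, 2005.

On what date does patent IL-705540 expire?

(a) grant + 18 years → 1 November 2023.
(b) filing + 20 years → 23 December 2017.
Later of the two: 1 November 2023.

November 1, 2023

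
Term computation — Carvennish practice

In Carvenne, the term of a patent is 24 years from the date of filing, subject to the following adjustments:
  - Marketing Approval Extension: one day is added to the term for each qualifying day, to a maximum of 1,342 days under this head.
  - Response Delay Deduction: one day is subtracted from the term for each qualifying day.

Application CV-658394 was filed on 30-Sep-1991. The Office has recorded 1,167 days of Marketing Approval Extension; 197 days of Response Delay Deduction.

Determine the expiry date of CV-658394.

Base term: filing date + 24 years → 30 September 2015.
Marketing Approval Extension: 1167 days (within the 1342-day cap) → +1167 days → 10 December 2018.
Response Delay Deduction: −197 days → 27 May 2018.

May 27, 2018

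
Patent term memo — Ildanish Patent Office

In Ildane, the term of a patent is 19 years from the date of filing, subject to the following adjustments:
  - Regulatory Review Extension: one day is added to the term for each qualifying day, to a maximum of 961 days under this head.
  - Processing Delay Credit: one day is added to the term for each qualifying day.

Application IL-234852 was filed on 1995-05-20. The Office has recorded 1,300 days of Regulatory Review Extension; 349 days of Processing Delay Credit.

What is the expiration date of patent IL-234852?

Base term: filing date + 19 years → 20 May 2014.
Regulatory Review Extension: 1300 days claimed exceeds the 961-day cap, so +961 days → 5 January 2017.
Processing Delay Credit: +349 days → 20 December 2017.

2017-12-20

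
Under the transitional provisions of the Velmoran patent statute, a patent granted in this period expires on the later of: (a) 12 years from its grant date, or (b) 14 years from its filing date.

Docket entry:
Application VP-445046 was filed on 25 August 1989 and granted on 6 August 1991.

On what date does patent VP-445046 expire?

(a) grant + 12 years → 6 August 2003.
(b) filing + 14 years → 25 August 2003.
Later of the two: 25 August 2003.

2003-08-25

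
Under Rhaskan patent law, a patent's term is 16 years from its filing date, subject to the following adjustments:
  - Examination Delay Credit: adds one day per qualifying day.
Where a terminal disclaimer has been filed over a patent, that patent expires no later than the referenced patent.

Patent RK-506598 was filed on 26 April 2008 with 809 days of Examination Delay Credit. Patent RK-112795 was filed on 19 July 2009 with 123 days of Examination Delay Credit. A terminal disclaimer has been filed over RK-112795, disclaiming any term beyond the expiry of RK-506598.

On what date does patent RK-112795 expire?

2025-11-19

Natural term of RK-112795:
  Base: filing + 16 years → 19 July 2025.
  Examination Delay Credit: +123 days → 19 November 2025.
Expiry of referenced patent RK-506598:
  Base: filing + 16 years → 26 April 2024.
  Examination Delay Credit: +809 days → 14 July 2026.
Terminal disclaimer: RK-112795 expires on the earlier of 19 November 2025 and 14 July 2026.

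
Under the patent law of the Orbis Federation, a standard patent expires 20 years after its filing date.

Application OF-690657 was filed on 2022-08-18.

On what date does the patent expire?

Filing date + 20 years → 18 August 2042.

August 18, 2042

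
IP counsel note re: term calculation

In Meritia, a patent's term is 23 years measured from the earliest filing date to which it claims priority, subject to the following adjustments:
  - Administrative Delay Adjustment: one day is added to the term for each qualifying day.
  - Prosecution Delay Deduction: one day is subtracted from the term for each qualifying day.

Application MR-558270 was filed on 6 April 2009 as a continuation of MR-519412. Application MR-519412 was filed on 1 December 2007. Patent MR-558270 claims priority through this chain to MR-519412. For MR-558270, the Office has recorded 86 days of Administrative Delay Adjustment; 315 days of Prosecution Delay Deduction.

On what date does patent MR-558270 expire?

2030-04-16

Earliest priority filing: 1 December 2007.
Base term: 1 December 2007 + 23 years → 1 December 2030.
Administrative Delay Adjustment: +86 days → 25 February 2031.
Prosecution Delay Deduction: −315 days → 16 April 2030.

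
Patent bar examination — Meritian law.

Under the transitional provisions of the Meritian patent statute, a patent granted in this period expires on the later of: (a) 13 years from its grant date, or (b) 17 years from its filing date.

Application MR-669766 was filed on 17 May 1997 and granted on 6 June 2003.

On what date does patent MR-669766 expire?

(a) grant + 13 years → 6 June 2016.
(b) filing + 17 years → 17 May 2014.
Later of the two: 6 June 2016.

2016-06-06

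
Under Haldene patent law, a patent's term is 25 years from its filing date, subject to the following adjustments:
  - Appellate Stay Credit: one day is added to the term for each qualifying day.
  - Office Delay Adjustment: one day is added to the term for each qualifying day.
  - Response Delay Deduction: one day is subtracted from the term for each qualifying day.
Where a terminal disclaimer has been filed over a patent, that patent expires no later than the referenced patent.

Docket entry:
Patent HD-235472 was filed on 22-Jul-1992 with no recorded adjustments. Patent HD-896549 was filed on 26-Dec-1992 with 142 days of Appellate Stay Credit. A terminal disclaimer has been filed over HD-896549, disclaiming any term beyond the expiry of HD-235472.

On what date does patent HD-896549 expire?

Natural term of HD-896549:
  Base: filing + 25 years → 26 December 2017.
  Appellate Stay Credit: +142 days → 17 May 2018.
Expiry of referenced patent HD-235472:
  Base: filing + 25 years → 22 July 2017.
Terminal disclaimer: HD-896549 expires on the earlier of 17 May 2018 and 22 July 2017.

July 22, 2017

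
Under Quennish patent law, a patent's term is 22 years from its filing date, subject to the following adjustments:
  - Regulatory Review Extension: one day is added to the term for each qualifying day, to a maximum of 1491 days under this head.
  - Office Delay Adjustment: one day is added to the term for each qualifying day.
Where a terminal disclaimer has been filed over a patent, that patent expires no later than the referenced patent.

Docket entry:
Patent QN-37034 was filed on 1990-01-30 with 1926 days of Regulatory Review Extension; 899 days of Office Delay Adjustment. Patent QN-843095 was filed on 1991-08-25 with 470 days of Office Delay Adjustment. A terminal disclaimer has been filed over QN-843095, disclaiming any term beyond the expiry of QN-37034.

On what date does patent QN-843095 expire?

December 8, 2014

Natural term of QN-843095:
  Base: filing + 22 years → 25 August 2013.
  Office Delay Adjustment: +470 days → 8 December 2014.
Expiry of referenced patent QN-37034:
  Base: filing + 22 years → 30 January 2012.
  Regulatory Review Extension: 1926 days claimed exceeds the 1491-day cap, so +1491 days → 29 February 2016.
  Office Delay Adjustment: +899 days → 16 August 2018.
Terminal disclaimer: QN-843095 expires on the earlier of 8 December 2014 and 16 August 2018.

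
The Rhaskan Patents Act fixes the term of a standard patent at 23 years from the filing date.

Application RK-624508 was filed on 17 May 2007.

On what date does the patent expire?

Filing date + 23 years → 17 May 2030.

May 17, 2030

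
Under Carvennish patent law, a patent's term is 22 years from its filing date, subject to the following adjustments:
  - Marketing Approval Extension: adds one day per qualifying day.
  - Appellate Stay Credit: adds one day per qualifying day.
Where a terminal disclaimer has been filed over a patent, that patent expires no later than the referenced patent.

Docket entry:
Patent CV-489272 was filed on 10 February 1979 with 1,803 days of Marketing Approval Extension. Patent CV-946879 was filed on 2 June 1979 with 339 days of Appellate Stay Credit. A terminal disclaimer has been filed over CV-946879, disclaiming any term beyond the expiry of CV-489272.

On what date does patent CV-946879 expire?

Natural term of CV-946879:
  Base: filing + 22 years → 2 June 2001.
  Appellate Stay Credit: +339 days → 7 May 2002.
Expiry of referenced patent CV-489272:
  Base: filing + 22 years → 10 February 2001.
  Marketing Approval Extension: +1803 days → 18 January 2006.
Terminal disclaimer: CV-946879 expires on the earlier of 7 May 2002 and 18 January 2006.

2002-05-07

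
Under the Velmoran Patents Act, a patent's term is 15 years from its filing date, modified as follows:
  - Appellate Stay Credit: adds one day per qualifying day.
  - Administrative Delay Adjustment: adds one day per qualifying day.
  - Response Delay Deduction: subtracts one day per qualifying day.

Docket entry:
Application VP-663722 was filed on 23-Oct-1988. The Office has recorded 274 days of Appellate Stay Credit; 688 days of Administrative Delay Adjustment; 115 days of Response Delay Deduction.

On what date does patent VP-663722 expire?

Base term: filing date + 15 years → 23 October 2003.
Appellate Stay Credit: +274 days → 23 July 2004.
Administrative Delay Adjustment: +688 days → 11 June 2006.
Response Delay Deduction: −115 days → 16 February 2006.

February 16, 2006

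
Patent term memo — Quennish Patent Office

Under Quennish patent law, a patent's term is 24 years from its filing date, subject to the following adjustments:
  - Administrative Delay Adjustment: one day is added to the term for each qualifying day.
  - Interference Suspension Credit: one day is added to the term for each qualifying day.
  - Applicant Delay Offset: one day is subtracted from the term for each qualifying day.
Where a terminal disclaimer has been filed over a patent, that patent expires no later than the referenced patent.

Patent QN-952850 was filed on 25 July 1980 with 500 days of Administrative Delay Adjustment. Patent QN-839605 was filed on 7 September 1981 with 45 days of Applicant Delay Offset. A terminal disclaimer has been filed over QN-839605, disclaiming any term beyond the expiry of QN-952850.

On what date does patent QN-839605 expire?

2005-07-24

Natural term of QN-839605:
  Base: filing + 24 years → 7 September 2005.
  Applicant Delay Offset: −45 days → 24 July 2005.
Expiry of referenced patent QN-952850:
  Base: filing + 24 years → 25 July 2004.
  Administrative Delay Adjustment: +500 days → 7 December 2005.
Terminal disclaimer: QN-839605 expires on the earlier of 24 July 2005 and 7 December 2005.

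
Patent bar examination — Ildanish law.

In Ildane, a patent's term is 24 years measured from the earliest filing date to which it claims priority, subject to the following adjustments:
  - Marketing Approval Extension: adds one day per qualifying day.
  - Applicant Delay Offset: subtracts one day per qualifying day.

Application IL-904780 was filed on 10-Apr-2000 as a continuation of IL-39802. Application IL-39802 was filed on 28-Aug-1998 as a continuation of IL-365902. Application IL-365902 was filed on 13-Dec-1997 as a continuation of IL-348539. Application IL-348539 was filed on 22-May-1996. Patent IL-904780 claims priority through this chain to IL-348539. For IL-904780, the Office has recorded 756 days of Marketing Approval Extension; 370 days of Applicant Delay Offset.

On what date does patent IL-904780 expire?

Earliest priority filing: 22 May 1996.
Base term: 22 May 1996 + 24 years → 22 May 2020.
Marketing Approval Extension: +756 days → 17 June 2022.
Applicant Delay Offset: −370 days → 12 June 2021.

June 12, 2021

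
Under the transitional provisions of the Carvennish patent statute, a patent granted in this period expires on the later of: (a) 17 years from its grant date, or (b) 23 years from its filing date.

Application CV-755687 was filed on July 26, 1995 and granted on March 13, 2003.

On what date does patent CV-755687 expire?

(a) grant + 17 years → 13 March 2020.
(b) filing + 23 years → 26 July 2018.
Later of the two: 13 March 2020.

2020-03-13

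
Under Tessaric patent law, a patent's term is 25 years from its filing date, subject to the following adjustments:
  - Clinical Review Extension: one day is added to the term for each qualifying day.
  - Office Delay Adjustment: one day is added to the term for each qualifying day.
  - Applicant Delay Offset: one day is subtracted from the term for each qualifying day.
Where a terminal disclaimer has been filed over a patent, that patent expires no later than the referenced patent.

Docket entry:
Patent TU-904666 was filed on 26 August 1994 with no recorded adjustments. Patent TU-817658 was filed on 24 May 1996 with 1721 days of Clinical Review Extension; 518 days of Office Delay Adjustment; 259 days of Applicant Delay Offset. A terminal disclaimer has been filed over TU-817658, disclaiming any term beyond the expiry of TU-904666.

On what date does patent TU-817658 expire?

Natural term of TU-817658:
  Base: filing + 25 years → 24 May 2021.
  Clinical Review Extension: +1721 days → 8 February 2026.
  Office Delay Adjustment: +518 days → 11 July 2027.
  Applicant Delay Offset: −259 days → 25 October 2026.
Expiry of referenced patent TU-904666:
  Base: filing + 25 years → 26 August 2019.
Terminal disclaimer: TU-817658 expires on the earlier of 25 October 2026 and 26 August 2019.

2019-08-26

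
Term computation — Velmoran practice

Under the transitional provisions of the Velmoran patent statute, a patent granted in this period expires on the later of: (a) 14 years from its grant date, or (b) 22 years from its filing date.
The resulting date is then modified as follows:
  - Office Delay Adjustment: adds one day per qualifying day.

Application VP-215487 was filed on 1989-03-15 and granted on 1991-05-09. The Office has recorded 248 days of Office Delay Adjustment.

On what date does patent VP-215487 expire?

2011-11-18

(a) grant + 14 years → 9 May 2005.
(b) filing + 22 years → 15 March 2011.
Later of the two: 15 March 2011.
Office Delay Adjustment: +248 days → 18 November 2011.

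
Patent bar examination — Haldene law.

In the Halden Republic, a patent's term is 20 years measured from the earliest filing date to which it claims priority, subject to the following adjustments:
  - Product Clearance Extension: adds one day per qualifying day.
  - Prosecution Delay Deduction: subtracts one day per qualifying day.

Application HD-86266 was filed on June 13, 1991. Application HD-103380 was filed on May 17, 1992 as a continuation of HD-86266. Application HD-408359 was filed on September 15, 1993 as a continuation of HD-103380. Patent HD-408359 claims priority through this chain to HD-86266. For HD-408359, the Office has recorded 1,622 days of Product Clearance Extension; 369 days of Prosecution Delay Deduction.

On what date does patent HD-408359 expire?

2014-11-17

Earliest priority filing: 13 June 1991.
Base term: 13 June 1991 + 20 years → 13 June 2011.
Product Clearance Extension: +1622 days → 21 November 2015.
Prosecution Delay Deduction: −369 days → 17 November 2014.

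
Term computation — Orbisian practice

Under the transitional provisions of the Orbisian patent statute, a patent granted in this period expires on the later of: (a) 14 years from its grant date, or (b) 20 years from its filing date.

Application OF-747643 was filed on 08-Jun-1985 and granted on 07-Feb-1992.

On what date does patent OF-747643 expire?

February 7, 2006

(a) grant + 14 years → 7 February 2006.
(b) filing + 20 years → 8 June 2005.
Later of the two: 7 February 2006.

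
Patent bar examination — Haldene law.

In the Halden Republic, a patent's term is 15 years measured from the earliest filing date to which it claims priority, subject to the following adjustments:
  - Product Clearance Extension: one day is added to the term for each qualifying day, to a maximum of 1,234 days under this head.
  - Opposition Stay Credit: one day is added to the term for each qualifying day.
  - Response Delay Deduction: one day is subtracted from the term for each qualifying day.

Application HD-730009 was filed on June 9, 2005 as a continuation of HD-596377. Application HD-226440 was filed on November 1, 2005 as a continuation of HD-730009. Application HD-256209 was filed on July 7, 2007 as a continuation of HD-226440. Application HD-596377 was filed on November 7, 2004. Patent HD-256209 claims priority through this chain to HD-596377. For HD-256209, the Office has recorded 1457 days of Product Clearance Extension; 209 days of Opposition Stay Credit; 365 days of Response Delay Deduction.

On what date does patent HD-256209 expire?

2022-10-20

Earliest priority filing: 7 November 2004.
Base term: 7 November 2004 + 15 years → 7 November 2019.
Product Clearance Extension: 1457 days claimed exceeds the 1234-day cap, so +1234 days → 25 March 2023.
Opposition Stay Credit: +209 days → 20 October 2023.
Response Delay Deduction: −365 days → 20 October 2022.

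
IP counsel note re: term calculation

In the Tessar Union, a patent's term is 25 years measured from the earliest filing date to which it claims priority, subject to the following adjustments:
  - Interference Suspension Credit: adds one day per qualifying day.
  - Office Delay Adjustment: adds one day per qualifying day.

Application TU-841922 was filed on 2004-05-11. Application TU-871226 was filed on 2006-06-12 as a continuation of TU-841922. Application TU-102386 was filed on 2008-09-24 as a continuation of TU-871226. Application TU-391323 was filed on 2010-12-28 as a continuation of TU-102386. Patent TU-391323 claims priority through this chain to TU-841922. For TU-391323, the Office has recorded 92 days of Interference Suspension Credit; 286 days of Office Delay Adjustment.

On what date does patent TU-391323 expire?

2030-05-24

Earliest priority filing: 11 May 2004.
Base term: 11 May 2004 + 25 years → 11 May 2029.
Interference Suspension Credit: +92 days → 11 August 2029.
Office Delay Adjustment: +286 days → 24 May 2030.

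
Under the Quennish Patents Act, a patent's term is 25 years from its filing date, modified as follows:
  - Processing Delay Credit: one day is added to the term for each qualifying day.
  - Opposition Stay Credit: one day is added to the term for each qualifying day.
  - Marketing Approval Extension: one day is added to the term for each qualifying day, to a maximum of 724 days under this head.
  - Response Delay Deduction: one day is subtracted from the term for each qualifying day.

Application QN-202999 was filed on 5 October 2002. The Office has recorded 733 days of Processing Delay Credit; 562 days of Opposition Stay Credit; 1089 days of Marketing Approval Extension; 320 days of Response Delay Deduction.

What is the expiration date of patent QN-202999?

2032-05-30

Base term: filing date + 25 years → 5 October 2027.
Processing Delay Credit: +733 days → 7 October 2029.
Opposition Stay Credit: +562 days → 22 April 2031.
Marketing Approval Extension: 1089 days claimed exceeds the 724-day cap, so +724 days → 15 April 2033.
Response Delay Deduction: −320 days → 30 May 2032.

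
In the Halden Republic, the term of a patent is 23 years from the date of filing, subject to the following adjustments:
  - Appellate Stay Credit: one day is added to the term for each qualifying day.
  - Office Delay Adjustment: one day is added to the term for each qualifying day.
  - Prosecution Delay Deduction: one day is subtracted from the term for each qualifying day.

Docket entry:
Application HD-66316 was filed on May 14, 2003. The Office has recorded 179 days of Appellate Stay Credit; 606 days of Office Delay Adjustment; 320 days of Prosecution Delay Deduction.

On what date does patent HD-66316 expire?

Base term: filing date + 23 years → 14 May 2026.
Appellate Stay Credit: +179 days → 9 November 2026.
Office Delay Adjustment: +606 days → 7 July 2028.
Prosecution Delay Deduction: −320 days → 22 August 2027.

August 22, 2027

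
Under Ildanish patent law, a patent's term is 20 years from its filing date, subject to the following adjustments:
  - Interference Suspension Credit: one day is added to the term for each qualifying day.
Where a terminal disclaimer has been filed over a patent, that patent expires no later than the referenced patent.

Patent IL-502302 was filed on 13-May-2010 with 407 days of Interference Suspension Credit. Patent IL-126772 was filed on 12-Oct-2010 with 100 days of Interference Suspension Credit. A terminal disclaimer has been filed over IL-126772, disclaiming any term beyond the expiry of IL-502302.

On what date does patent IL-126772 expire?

Natural term of IL-126772:
  Base: filing + 20 years → 12 October 2030.
  Interference Suspension Credit: +100 days → 20 January 2031.
Expiry of referenced patent IL-502302:
  Base: filing + 20 years → 13 May 2030.
  Interference Suspension Credit: +407 days → 24 June 2031.
Terminal disclaimer: IL-126772 expires on the earlier of 20 January 2031 and 24 June 2031.

2031-01-20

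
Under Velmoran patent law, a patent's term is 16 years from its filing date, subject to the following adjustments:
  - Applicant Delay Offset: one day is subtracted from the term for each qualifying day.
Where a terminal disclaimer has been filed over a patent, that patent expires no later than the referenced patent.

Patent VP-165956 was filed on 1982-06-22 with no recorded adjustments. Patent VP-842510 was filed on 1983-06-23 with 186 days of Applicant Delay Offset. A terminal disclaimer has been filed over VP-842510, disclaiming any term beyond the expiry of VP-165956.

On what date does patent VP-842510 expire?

June 22, 1998

Natural term of VP-842510:
  Base: filing + 16 years → 23 June 1999.
  Applicant Delay Offset: −186 days → 19 December 1998.
Expiry of referenced patent VP-165956:
  Base: filing + 16 years → 22 June 1998.
Terminal disclaimer: VP-842510 expires on the earlier of 19 December 1998 and 22 June 1998.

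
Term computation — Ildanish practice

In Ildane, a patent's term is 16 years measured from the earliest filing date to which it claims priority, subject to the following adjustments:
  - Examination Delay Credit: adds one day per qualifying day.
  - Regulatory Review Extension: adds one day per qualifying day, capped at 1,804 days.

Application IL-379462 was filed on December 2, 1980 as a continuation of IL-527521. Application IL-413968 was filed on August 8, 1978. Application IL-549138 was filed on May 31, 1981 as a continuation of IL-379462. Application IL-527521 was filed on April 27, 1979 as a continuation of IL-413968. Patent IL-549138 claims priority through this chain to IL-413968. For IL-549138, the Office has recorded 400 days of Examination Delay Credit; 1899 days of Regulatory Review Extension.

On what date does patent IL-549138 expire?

Earliest priority filing: 8 August 1978.
Base term: 8 August 1978 + 16 years → 8 August 1994.
Examination Delay Credit: +400 days → 12 September 1995.
Regulatory Review Extension: 1899 days claimed exceeds the 1804-day cap, so +1804 days → 20 August 2000.

August 20, 2000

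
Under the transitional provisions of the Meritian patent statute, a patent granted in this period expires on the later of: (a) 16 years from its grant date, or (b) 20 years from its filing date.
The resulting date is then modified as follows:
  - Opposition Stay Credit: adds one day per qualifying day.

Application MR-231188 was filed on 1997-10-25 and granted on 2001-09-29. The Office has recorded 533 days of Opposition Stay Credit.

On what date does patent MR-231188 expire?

April 11, 2019

(a) grant + 16 years → 29 September 2017.
(b) filing + 20 years → 25 October 2017.
Later of the two: 25 October 2017.
Opposition Stay Credit: +533 days → 11 April 2019.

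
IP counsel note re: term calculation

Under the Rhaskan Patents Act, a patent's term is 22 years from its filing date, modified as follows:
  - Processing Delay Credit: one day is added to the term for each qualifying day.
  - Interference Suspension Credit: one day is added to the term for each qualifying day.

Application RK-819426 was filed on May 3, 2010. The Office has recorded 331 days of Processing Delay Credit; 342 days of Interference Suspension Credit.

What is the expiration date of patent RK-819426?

2034-03-07

Base term: filing date + 22 years → 3 May 2032.
Processing Delay Credit: +331 days → 30 March 2033.
Interference Suspension Credit: +342 days → 7 March 2034.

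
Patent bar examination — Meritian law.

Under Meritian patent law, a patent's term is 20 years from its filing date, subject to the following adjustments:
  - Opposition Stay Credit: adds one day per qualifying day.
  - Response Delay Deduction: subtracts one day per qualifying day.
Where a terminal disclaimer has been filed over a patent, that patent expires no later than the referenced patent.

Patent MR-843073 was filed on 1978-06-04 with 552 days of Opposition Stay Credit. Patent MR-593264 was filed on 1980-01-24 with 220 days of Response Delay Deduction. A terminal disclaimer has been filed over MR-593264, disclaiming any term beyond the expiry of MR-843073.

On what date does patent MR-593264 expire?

June 18, 1999

Natural term of MR-593264:
  Base: filing + 20 years → 24 January 2000.
  Response Delay Deduction: −220 days → 18 June 1999.
Expiry of referenced patent MR-843073:
  Base: filing + 20 years → 4 June 1998.
  Opposition Stay Credit: +552 days → 8 December 1999.
Terminal disclaimer: MR-593264 expires on the earlier of 18 June 1999 and 8 December 1999.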